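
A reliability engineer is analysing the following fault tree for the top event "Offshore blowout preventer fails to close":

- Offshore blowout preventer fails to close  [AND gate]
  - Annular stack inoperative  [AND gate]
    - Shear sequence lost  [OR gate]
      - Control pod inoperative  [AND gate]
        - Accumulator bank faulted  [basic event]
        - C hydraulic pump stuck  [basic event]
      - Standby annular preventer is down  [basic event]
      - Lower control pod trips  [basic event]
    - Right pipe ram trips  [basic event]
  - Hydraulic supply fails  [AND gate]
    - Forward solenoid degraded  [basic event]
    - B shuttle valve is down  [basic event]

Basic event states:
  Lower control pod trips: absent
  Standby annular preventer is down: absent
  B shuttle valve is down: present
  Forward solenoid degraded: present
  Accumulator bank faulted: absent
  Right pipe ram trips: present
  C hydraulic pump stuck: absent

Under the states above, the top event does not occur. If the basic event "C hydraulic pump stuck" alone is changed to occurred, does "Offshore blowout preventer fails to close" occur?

Counterfactual: set "C hydraulic pump stuck" to occurred.
Control pod inoperative [AND]: Accumulator bank faulted=not, C hydraulic pump stuck=occurs → not all inputs occur → does not occur.
Shear sequence lost [OR]: Control pod inoperative=not, Standby annular preventer is down=not, Lower control pod trips=not → no input occurs → does not occur.
Annular stack inoperative [AND]: Shear sequence lost=not, Right pipe ram trips=occurs → not all inputs occur → does not occur.
Hydraulic supply fails [AND]: Forward solenoid degraded=occurs, B shuttle valve is down=occurs → all inputs occur → occurs.
Offshore blowout preventer fails to close [AND]: Annular stack inoperative=not, Hydraulic supply fails=occurs → not all inputs occur → does not occur.

No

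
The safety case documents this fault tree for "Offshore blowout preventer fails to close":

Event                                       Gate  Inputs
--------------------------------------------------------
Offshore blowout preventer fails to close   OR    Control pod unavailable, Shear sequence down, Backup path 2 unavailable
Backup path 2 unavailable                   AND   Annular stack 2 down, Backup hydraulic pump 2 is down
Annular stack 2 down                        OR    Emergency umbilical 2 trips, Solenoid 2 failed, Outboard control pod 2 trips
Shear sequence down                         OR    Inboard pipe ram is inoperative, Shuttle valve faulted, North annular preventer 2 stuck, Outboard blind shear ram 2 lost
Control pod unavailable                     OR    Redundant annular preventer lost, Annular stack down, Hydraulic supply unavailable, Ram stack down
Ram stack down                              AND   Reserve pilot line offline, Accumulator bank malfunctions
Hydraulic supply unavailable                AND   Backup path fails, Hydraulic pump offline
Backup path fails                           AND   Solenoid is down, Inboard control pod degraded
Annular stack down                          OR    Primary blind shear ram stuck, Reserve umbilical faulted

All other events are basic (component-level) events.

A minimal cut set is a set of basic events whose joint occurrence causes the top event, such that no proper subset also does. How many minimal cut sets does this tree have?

Annular stack down [OR]: union of children's cut sets → 2 cut set(s).
Backup path fails [AND]: one cut set from each child combined → 1 × 1 = 1 cut set(s).
Hydraulic supply unavailable [AND]: one cut set from each child combined → 1 × 1 = 1 cut set(s).
Ram stack down [AND]: one cut set from each child combined → 1 × 1 = 1 cut set(s).
Control pod unavailable [OR]: union of children's cut sets → 5 cut set(s).
Shear sequence down [OR]: union of children's cut sets → 4 cut set(s).
Annular stack 2 down [OR]: union of children's cut sets → 3 cut set(s).
Backup path 2 unavailable [AND]: one cut set from each child combined → 3 × 1 = 3 cut set(s).
Offshore blowout preventer fails to close [OR]: union of children's cut sets → 12 cut set(s).

12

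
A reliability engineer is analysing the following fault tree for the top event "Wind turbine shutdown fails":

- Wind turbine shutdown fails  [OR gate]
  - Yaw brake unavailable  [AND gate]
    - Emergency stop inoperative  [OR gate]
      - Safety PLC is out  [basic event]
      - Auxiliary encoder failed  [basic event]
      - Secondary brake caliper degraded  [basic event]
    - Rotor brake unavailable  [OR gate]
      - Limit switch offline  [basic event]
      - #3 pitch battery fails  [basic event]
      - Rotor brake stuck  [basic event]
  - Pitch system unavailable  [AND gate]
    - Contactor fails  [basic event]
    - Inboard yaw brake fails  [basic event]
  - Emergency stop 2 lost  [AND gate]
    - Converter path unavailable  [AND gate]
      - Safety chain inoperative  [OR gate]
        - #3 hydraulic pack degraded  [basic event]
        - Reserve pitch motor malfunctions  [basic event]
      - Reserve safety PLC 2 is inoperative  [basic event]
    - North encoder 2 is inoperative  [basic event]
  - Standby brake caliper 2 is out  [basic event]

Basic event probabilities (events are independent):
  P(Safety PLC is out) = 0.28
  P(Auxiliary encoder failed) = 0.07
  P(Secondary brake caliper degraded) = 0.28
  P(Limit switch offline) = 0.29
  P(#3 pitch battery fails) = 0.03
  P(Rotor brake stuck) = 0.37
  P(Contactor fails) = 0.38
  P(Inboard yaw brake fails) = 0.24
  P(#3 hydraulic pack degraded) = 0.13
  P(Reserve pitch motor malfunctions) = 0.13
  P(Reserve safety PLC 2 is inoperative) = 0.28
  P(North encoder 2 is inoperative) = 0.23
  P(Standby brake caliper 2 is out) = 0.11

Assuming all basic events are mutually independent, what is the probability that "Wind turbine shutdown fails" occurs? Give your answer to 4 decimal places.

P(Emergency stop inoperative) [OR] = 1 − (1−0.28) × (1−0.07) × (1−0.28) = 0.517888
P(Rotor brake unavailable) [OR] = 1 − (1−0.29) × (1−0.03) × (1−0.37) = 0.566119
P(Yaw brake unavailable) [AND] = 0.517888 × 0.566119 = 0.293186
P(Pitch system unavailable) [AND] = 0.38 × 0.24 = 0.091200
P(Safety chain inoperative) [OR] = 1 − (1−0.13) × (1−0.13) = 0.243100
P(Converter path unavailable) [AND] = 0.243100 × 0.28 = 0.068068
P(Emergency stop 2 lost) [AND] = 0.068068 × 0.23 = 0.015656
P(Wind turbine shutdown fails) [OR] = 1 − (1−0.293186) × (1−0.091200) × (1−0.015656) × (1−0.11) = 0.437257
Rounded to 4 decimal places: P(Wind turbine shutdown fails) ≈ 0.4373.

0.4373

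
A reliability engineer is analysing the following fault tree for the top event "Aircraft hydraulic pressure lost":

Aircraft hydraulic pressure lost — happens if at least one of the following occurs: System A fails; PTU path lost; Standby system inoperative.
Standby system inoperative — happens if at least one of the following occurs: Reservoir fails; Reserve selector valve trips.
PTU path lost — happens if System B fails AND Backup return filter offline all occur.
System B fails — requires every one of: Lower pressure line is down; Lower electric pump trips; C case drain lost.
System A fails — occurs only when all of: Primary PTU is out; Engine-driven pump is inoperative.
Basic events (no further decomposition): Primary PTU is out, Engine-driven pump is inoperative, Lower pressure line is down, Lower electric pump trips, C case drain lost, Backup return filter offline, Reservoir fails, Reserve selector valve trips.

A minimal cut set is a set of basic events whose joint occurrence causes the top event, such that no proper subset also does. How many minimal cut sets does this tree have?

4

System A fails [AND]: one cut set from each child combined → 1 × 1 = 1 cut set(s).
System B fails [AND]: one cut set from each child combined → 1 × 1 × 1 = 1 cut set(s).
PTU path lost [AND]: one cut set from each child combined → 1 × 1 = 1 cut set(s).
Standby system inoperative [OR]: union of children's cut sets → 2 cut set(s).
Aircraft hydraulic pressure lost [OR]: union of children's cut sets → 4 cut set(s).
Minimal cut sets: {Engine-driven pump is inoperative, Primary PTU is out}; {Backup return filter offline, C case drain lost, Lower electric pump trips, Lower pressure line is down}; {Reservoir fails}; {Reserve selector valve trips}.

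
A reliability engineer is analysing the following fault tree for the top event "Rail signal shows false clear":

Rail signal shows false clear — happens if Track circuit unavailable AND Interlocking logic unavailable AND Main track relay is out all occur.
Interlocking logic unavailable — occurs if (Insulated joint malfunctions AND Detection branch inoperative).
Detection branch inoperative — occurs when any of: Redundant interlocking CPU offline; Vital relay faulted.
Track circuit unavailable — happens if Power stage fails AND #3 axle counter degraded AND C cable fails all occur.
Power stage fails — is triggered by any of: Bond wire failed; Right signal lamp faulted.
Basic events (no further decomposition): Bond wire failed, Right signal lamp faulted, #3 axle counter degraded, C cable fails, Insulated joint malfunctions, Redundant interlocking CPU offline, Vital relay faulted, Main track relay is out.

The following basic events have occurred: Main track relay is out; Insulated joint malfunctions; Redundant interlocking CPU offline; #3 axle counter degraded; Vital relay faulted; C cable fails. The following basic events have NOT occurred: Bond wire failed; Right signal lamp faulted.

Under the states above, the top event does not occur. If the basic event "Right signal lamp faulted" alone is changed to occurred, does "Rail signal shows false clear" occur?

Yes

Counterfactual: set "Right signal lamp faulted" to occurred.
Power stage fails [OR]: Bond wire failed=not, Right signal lamp faulted=occurs → at least one input occurs → occurs.
Track circuit unavailable [AND]: Power stage fails=occurs, #3 axle counter degraded=occurs, C cable fails=occurs → all inputs occur → occurs.
Detection branch inoperative [OR]: Redundant interlocking CPU offline=occurs, Vital relay faulted=occurs → at least one input occurs → occurs.
Interlocking logic unavailable [AND]: Insulated joint malfunctions=occurs, Detection branch inoperative=occurs → all inputs occur → occurs.
Rail signal shows false clear [AND]: Track circuit unavailable=occurs, Interlocking logic unavailable=occurs, Main track relay is out=occurs → all inputs occur → occurs.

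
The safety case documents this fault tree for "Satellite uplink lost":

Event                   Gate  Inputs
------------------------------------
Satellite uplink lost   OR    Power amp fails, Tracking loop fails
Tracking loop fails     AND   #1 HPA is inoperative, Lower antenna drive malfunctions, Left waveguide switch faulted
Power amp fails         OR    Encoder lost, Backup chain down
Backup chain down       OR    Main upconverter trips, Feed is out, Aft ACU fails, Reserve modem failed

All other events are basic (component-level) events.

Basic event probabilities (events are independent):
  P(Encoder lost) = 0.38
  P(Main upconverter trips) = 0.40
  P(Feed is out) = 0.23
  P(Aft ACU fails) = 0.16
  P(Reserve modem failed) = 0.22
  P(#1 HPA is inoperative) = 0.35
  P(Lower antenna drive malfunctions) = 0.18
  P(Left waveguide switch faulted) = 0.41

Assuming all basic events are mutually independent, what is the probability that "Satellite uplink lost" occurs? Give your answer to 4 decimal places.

P(Backup chain down) [OR] = 1 − (1−0.40) × (1−0.23) × (1−0.16) × (1−0.22) = 0.697298
P(Power amp fails) [OR] = 1 − (1−0.38) × (1−0.697298) = 0.812325
P(Tracking loop fails) [AND] = 0.35 × 0.18 × 0.41 = 0.025830
P(Satellite uplink lost) [OR] = 1 − (1−0.812325) × (1−0.025830) = 0.817173
Rounded to 4 decimal places: P(Satellite uplink lost) ≈ 0.8172.

0.8172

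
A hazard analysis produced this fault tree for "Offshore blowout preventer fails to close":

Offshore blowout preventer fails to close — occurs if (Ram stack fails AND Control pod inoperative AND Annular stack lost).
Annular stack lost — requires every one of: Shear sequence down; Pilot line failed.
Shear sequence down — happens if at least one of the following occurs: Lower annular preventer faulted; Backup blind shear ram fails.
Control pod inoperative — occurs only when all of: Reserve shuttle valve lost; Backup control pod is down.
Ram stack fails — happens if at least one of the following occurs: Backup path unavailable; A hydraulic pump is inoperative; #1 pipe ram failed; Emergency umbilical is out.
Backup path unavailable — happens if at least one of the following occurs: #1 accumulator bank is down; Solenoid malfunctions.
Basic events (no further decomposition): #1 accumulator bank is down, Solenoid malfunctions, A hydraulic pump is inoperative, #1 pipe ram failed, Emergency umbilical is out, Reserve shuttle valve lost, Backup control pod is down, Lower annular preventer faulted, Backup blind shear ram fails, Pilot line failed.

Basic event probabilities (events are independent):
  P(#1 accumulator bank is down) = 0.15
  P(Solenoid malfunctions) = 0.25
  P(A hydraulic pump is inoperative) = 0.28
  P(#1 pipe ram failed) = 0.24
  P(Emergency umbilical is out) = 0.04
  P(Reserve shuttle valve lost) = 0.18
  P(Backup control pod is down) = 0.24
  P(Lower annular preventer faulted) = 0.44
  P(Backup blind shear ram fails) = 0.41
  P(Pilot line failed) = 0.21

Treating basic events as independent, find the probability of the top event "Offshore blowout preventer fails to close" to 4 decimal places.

P(Backup path unavailable) [OR] = 1 − (1−0.15) × (1−0.25) = 0.362500
P(Ram stack fails) [OR] = 1 − (1−0.362500) × (1−0.28) × (1−0.24) × (1−0.04) = 0.665114
P(Control pod inoperative) [AND] = 0.18 × 0.24 = 0.043200
P(Shear sequence down) [OR] = 1 − (1−0.44) × (1−0.41) = 0.669600
P(Annular stack lost) [AND] = 0.669600 × 0.21 = 0.140616
P(Offshore blowout preventer fails to close) [AND] = 0.665114 × 0.043200 × 0.140616 = 0.004040
Rounded to 4 decimal places: P(Offshore blowout preventer fails to close) ≈ 0.0040.

0.0040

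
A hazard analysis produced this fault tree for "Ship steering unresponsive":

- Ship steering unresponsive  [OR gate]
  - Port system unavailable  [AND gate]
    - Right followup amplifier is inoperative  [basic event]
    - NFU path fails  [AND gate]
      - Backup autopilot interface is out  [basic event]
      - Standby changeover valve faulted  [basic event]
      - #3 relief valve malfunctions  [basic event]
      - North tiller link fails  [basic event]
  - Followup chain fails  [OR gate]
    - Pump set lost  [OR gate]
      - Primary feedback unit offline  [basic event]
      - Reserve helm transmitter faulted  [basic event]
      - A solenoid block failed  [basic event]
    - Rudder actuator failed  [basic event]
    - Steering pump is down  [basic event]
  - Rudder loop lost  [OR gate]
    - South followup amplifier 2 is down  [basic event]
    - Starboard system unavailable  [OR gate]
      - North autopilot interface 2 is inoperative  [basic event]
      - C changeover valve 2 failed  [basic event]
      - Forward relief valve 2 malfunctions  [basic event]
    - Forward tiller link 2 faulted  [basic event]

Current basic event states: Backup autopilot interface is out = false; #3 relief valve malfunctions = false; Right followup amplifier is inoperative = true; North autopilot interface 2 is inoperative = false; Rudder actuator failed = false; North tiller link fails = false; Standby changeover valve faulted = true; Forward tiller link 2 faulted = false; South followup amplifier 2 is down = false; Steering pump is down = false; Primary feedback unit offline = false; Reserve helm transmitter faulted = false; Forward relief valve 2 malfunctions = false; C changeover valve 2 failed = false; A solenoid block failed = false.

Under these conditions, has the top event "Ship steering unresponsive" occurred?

NFU path fails [AND]: Backup autopilot interface is out=not, Standby changeover valve faulted=occurs, #3 relief valve malfunctions=not, North tiller link fails=not → not all inputs occur → does not occur.
Port system unavailable [AND]: Right followup amplifier is inoperative=occurs, NFU path fails=not → not all inputs occur → does not occur.
Pump set lost [OR]: Primary feedback unit offline=not, Reserve helm transmitter faulted=not, A solenoid block failed=not → no input occurs → does not occur.
Followup chain fails [OR]: Pump set lost=not, Rudder actuator failed=not, Steering pump is down=not → no input occurs → does not occur.
Starboard system unavailable [OR]: North autopilot interface 2 is inoperative=not, C changeover valve 2 failed=not, Forward relief valve 2 malfunctions=not → no input occurs → does not occur.
Rudder loop lost [OR]: South followup amplifier 2 is down=not, Starboard system unavailable=not, Forward tiller link 2 faulted=not → no input occurs → does not occur.
Ship steering unresponsive [OR]: Port system unavailable=not, Followup chain fails=not, Rudder loop lost=not → no input occurs → does not occur.

No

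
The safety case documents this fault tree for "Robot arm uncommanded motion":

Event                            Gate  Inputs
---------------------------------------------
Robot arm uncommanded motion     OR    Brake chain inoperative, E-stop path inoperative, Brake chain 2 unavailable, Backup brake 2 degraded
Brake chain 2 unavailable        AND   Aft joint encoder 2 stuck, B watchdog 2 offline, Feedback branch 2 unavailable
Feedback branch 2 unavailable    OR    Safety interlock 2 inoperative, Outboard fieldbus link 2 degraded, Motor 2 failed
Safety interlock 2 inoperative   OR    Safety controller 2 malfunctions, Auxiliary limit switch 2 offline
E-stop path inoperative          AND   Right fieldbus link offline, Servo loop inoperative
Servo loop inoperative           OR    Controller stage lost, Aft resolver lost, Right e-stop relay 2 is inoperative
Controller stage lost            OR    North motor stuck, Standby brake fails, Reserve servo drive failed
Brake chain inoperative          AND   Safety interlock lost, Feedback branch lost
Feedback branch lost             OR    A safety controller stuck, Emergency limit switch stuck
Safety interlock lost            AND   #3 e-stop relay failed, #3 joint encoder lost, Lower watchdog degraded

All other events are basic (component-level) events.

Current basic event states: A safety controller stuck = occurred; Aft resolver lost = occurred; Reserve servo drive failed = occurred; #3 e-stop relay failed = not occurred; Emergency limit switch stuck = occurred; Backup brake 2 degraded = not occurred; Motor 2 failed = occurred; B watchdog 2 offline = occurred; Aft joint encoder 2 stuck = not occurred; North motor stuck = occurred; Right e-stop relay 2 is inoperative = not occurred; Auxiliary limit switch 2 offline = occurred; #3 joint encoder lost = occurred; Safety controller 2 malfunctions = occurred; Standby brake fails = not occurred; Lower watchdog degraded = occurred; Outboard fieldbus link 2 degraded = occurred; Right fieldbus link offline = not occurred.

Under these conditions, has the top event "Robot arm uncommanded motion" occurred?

No

Safety interlock lost [AND]: #3 e-stop relay failed=not, #3 joint encoder lost=occurs, Lower watchdog degraded=occurs → not all inputs occur → does not occur.
Feedback branch lost [OR]: A safety controller stuck=occurs, Emergency limit switch stuck=occurs → at least one input occurs → occurs.
Brake chain inoperative [AND]: Safety interlock lost=not, Feedback branch lost=occurs → not all inputs occur → does not occur.
Controller stage lost [OR]: North motor stuck=occurs, Standby brake fails=not, Reserve servo drive failed=occurs → at least one input occurs → occurs.
Servo loop inoperative [OR]: Controller stage lost=occurs, Aft resolver lost=occurs, Right e-stop relay 2 is inoperative=not → at least one input occurs → occurs.
E-stop path inoperative [AND]: Right fieldbus link offline=not, Servo loop inoperative=occurs → not all inputs occur → does not occur.
Safety interlock 2 inoperative [OR]: Safety controller 2 malfunctions=occurs, Auxiliary limit switch 2 offline=occurs → at least one input occurs → occurs.
Feedback branch 2 unavailable [OR]: Safety interlock 2 inoperative=occurs, Outboard fieldbus link 2 degraded=occurs, Motor 2 failed=occurs → at least one input occurs → occurs.
Brake chain 2 unavailable [AND]: Aft joint encoder 2 stuck=not, B watchdog 2 offline=occurs, Feedback branch 2 unavailable=occurs → not all inputs occur → does not occur.
Robot arm uncommanded motion [OR]: Brake chain inoperative=not, E-stop path inoperative=not, Brake chain 2 unavailable=not, Backup brake 2 degraded=not → no input occurs → does not occur.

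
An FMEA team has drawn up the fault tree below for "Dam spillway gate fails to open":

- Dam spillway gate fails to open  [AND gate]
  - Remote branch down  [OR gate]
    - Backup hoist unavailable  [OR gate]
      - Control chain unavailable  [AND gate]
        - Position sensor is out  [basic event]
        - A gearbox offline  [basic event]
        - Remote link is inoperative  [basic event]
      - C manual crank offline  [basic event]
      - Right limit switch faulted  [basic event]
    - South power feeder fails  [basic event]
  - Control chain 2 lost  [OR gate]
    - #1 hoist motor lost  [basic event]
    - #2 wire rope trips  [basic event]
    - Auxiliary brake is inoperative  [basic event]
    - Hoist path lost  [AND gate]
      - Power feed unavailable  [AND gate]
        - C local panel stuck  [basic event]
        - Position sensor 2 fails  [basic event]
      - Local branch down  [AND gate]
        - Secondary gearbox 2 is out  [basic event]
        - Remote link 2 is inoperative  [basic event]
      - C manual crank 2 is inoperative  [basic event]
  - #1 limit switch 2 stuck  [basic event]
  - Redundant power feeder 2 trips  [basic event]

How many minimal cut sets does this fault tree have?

Control chain unavailable [AND]: one cut set from each child combined → 1 × 1 × 1 = 1 cut set(s).
Backup hoist unavailable [OR]: union of children's cut sets → 3 cut set(s).
Remote branch down [OR]: union of children's cut sets → 4 cut set(s).
Power feed unavailable [AND]: one cut set from each child combined → 1 × 1 = 1 cut set(s).
Local branch down [AND]: one cut set from each child combined → 1 × 1 = 1 cut set(s).
Hoist path lost [AND]: one cut set from each child combined → 1 × 1 × 1 = 1 cut set(s).
Control chain 2 lost [OR]: union of children's cut sets → 4 cut set(s).
Dam spillway gate fails to open [AND]: one cut set from each child combined → 4 × 4 × 1 × 1 = 16 cut set(s).

16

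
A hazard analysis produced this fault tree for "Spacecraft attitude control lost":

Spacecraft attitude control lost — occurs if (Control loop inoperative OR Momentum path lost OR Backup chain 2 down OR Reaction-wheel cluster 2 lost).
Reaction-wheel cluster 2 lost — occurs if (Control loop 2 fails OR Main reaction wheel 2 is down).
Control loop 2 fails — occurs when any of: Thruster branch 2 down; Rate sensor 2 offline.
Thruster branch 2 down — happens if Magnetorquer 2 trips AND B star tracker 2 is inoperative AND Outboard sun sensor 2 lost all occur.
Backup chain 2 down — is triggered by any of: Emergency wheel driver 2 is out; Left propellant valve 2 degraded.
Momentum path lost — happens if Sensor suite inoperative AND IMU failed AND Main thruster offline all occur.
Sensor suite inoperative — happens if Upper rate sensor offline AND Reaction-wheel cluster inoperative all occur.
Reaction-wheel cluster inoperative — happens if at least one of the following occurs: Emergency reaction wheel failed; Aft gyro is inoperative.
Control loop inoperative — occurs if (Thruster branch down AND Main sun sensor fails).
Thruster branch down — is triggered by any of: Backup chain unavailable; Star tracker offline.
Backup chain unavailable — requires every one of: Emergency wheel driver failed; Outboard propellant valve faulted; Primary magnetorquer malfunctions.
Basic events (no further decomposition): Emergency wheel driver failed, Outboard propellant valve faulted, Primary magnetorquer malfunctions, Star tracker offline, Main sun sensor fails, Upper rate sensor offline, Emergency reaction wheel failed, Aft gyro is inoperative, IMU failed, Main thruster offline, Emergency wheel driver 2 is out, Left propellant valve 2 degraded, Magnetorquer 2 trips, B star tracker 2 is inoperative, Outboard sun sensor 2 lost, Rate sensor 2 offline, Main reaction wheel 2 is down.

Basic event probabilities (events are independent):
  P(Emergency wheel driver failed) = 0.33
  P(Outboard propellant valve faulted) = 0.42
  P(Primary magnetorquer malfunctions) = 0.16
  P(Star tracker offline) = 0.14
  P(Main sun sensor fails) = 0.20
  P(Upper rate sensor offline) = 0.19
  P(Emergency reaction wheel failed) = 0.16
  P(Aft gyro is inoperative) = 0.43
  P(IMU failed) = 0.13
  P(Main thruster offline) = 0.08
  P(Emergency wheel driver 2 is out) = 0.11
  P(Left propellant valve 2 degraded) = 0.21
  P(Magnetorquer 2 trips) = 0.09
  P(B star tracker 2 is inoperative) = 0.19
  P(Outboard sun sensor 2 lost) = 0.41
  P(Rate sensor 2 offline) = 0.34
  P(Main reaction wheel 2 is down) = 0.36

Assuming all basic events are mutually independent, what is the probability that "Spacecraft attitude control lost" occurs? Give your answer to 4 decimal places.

0.7148

P(Backup chain unavailable) [AND] = 0.33 × 0.42 × 0.16 = 0.022176
P(Thruster branch down) [OR] = 1 − (1−0.022176) × (1−0.14) = 0.159071
P(Control loop inoperative) [AND] = 0.159071 × 0.20 = 0.031814
P(Reaction-wheel cluster inoperative) [OR] = 1 − (1−0.16) × (1−0.43) = 0.521200
P(Sensor suite inoperative) [AND] = 0.19 × 0.521200 = 0.099028
P(Momentum path lost) [AND] = 0.099028 × 0.13 × 0.08 = 0.001030
P(Backup chain 2 down) [OR] = 1 − (1−0.11) × (1−0.21) = 0.296900
P(Thruster branch 2 down) [AND] = 0.09 × 0.19 × 0.41 = 0.007011
P(Control loop 2 fails) [OR] = 1 − (1−0.007011) × (1−0.34) = 0.344627
P(Reaction-wheel cluster 2 lost) [OR] = 1 − (1−0.344627) × (1−0.36) = 0.580561
P(Spacecraft attitude control lost) [OR] = 1 − (1−0.031814) × (1−0.001030) × (1−0.296900) × (1−0.580561) = 0.714769
Rounded to 4 decimal places: P(Spacecraft attitude control lost) ≈ 0.7148.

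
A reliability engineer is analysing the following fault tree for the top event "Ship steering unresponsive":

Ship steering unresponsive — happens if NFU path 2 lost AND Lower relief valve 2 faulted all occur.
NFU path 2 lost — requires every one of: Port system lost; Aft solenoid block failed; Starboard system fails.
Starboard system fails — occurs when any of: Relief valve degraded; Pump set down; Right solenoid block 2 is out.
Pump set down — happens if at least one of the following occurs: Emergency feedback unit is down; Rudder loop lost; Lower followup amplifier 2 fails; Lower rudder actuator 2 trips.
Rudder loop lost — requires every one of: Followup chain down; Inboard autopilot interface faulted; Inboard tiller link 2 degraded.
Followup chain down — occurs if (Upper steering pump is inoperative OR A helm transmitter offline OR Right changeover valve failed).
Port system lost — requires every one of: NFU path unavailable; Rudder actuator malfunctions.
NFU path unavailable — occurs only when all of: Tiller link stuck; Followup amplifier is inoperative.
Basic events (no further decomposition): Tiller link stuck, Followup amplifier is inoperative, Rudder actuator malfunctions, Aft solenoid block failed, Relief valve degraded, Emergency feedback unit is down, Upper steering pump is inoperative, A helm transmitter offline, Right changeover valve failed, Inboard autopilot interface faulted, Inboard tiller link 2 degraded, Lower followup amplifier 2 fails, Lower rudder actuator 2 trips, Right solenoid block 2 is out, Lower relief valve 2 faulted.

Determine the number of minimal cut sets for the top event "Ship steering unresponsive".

NFU path unavailable [AND]: one cut set from each child combined → 1 × 1 = 1 cut set(s).
Port system lost [AND]: one cut set from each child combined → 1 × 1 = 1 cut set(s).
Followup chain down [OR]: union of children's cut sets → 3 cut set(s).
Rudder loop lost [AND]: one cut set from each child combined → 3 × 1 × 1 = 3 cut set(s).
Pump set down [OR]: union of children's cut sets → 6 cut set(s).
Starboard system fails [OR]: union of children's cut sets → 8 cut set(s).
NFU path 2 lost [AND]: one cut set from each child combined → 1 × 1 × 8 = 8 cut set(s).
Ship steering unresponsive [AND]: one cut set from each child combined → 8 × 1 = 8 cut set(s).
Minimal cut sets: {Aft solenoid block failed, Followup amplifier is inoperative, Lower relief valve 2 faulted, Relief valve degraded, Rudder actuator malfunctions, Tiller link stuck}; {Aft solenoid block failed, Emergency feedback unit is down, Followup amplifier is inoperative, Lower relief valve 2 faulted, Rudder actuator malfunctions, Tiller link stuck}; {Aft solenoid block failed, Followup amplifier is inoperative, Inboard autopilot interface faulted, Inboard tiller link 2 degraded, Lower relief valve 2 faulted, Rudder actuator malfunctions, Tiller link stuck, Upper steering pump is inoperative}; {A helm transmitter offline, Aft solenoid block failed, Followup amplifier is inoperative, Inboard autopilot interface faulted, Inboard tiller link 2 degraded, Lower relief valve 2 faulted, Rudder actuator malfunctions, Tiller link stuck}; {Aft solenoid block failed, Followup amplifier is inoperative, Inboard autopilot interface faulted, Inboard tiller link 2 degraded, Lower relief valve 2 faulted, Right changeover valve failed, Rudder actuator malfunctions, Tiller link stuck}; {Aft solenoid block failed, Followup amplifier is inoperative, Lower followup amplifier 2 fails, Lower relief valve 2 faulted, Rudder actuator malfunctions, Tiller link stuck}; {Aft solenoid block failed, Followup amplifier is inoperative, Lower relief valve 2 faulted, Lower rudder actuator 2 trips, Rudder actuator malfunctions, Tiller link stuck}; {Aft solenoid block failed, Followup amplifier is inoperative, Lower relief valve 2 faulted, Right solenoid block 2 is out, Rudder actuator malfunctions, Tiller link stuck}.

8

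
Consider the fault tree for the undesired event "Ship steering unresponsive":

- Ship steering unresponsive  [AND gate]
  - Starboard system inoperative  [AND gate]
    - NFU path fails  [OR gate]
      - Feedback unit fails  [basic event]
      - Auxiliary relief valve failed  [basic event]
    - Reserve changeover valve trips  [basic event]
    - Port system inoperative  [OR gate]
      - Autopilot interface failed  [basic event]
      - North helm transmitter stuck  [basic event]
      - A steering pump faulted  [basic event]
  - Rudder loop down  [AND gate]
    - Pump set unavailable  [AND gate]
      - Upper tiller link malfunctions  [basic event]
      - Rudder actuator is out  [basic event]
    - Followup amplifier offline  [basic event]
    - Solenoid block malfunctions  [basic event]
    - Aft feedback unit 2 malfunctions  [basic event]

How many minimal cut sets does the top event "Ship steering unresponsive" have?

NFU path fails [OR]: union of children's cut sets → 2 cut set(s).
Port system inoperative [OR]: union of children's cut sets → 3 cut set(s).
Starboard system inoperative [AND]: one cut set from each child combined → 2 × 1 × 3 = 6 cut set(s).
Pump set unavailable [AND]: one cut set from each child combined → 1 × 1 = 1 cut set(s).
Rudder loop down [AND]: one cut set from each child combined → 1 × 1 × 1 × 1 = 1 cut set(s).
Ship steering unresponsive [AND]: one cut set from each child combined → 6 × 1 = 6 cut set(s).
Minimal cut sets: {Aft feedback unit 2 malfunctions, Autopilot interface failed, Feedback unit fails, Followup amplifier offline, Reserve changeover valve trips, Rudder actuator is out, Solenoid block malfunctions, Upper tiller link malfunctions}; {Aft feedback unit 2 malfunctions, Feedback unit fails, Followup amplifier offline, North helm transmitter stuck, Reserve changeover valve trips, Rudder actuator is out, Solenoid block malfunctions, Upper tiller link malfunctions}; {A steering pump faulted, Aft feedback unit 2 malfunctions, Feedback unit fails, Followup amplifier offline, Reserve changeover valve trips, Rudder actuator is out, Solenoid block malfunctions, Upper tiller link malfunctions}; {Aft feedback unit 2 malfunctions, Autopilot interface failed, Auxiliary relief valve failed, Followup amplifier offline, Reserve changeover valve trips, Rudder actuator is out, Solenoid block malfunctions, Upper tiller link malfunctions}; {Aft feedback unit 2 malfunctions, Auxiliary relief valve failed, Followup amplifier offline, North helm transmitter stuck, Reserve changeover valve trips, Rudder actuator is out, Solenoid block malfunctions, Upper tiller link malfunctions}; {A steering pump faulted, Aft feedback unit 2 malfunctions, Auxiliary relief valve failed, Followup amplifier offline, Reserve changeover valve trips, Rudder actuator is out, Solenoid block malfunctions, Upper tiller link malfunctions}.

6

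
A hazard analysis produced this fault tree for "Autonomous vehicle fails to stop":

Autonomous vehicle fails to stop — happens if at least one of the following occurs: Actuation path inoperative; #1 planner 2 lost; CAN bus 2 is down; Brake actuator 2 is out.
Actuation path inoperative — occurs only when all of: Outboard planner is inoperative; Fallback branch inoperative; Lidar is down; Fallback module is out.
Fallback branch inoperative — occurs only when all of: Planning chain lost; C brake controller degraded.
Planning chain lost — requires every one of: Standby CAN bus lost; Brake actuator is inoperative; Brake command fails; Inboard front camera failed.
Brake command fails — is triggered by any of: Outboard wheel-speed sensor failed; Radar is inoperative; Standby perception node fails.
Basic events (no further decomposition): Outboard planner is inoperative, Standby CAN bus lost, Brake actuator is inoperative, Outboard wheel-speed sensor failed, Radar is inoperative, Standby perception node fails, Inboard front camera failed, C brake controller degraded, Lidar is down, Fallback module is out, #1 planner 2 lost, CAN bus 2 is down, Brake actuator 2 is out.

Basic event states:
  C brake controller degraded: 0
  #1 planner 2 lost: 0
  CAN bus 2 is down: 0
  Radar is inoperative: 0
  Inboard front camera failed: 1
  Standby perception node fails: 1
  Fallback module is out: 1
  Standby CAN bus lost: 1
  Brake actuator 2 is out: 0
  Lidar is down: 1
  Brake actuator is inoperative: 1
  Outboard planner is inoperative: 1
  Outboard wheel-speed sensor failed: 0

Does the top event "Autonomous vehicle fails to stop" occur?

No

Brake command fails [OR]: Outboard wheel-speed sensor failed=not, Radar is inoperative=not, Standby perception node fails=occurs → at least one input occurs → occurs.
Planning chain lost [AND]: Standby CAN bus lost=occurs, Brake actuator is inoperative=occurs, Brake command fails=occurs, Inboard front camera failed=occurs → all inputs occur → occurs.
Fallback branch inoperative [AND]: Planning chain lost=occurs, C brake controller degraded=not → not all inputs occur → does not occur.
Actuation path inoperative [AND]: Outboard planner is inoperative=occurs, Fallback branch inoperative=not, Lidar is down=occurs, Fallback module is out=occurs → not all inputs occur → does not occur.
Autonomous vehicle fails to stop [OR]: Actuation path inoperative=not, #1 planner 2 lost=not, CAN bus 2 is down=not, Brake actuator 2 is out=not → no input occurs → does not occur.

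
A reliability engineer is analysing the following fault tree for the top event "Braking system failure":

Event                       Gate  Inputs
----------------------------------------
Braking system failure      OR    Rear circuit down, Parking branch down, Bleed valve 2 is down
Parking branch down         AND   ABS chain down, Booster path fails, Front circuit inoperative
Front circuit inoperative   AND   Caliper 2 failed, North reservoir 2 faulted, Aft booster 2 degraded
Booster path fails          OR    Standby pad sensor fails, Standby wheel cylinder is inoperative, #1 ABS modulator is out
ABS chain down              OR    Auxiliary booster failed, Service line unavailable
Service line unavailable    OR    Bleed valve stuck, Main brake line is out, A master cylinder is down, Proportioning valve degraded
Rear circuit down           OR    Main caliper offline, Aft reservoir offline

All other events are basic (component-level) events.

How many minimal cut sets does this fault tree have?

18

Rear circuit down [OR]: union of children's cut sets → 2 cut set(s).
Service line unavailable [OR]: union of children's cut sets → 4 cut set(s).
ABS chain down [OR]: union of children's cut sets → 5 cut set(s).
Booster path fails [OR]: union of children's cut sets → 3 cut set(s).
Front circuit inoperative [AND]: one cut set from each child combined → 1 × 1 × 1 = 1 cut set(s).
Parking branch down [AND]: one cut set from each child combined → 5 × 3 × 1 = 15 cut set(s).
Braking system failure [OR]: union of children's cut sets → 18 cut set(s).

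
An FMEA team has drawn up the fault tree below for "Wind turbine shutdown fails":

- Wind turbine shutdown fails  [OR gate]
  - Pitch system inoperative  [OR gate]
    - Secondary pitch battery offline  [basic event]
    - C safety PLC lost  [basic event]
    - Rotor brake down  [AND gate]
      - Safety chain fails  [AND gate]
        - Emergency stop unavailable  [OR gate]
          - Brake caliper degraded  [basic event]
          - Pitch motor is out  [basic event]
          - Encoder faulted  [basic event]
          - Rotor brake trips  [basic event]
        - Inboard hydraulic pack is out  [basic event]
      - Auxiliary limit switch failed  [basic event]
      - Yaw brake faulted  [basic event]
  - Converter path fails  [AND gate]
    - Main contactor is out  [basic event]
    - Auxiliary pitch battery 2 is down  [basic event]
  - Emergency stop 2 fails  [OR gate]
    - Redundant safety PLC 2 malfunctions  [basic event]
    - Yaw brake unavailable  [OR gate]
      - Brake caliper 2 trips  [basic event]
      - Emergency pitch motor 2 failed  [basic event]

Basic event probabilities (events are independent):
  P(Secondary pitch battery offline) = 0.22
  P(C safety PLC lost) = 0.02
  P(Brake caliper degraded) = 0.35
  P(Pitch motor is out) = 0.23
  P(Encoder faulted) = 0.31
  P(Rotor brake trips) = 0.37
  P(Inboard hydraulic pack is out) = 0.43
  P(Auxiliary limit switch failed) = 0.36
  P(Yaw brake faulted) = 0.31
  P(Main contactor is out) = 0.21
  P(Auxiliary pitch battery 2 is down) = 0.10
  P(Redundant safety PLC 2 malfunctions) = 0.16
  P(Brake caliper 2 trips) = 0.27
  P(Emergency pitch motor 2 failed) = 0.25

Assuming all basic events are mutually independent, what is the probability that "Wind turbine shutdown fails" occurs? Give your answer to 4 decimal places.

P(Emergency stop unavailable) [OR] = 1 − (1−0.35) × (1−0.23) × (1−0.31) × (1−0.37) = 0.782433
P(Safety chain fails) [AND] = 0.782433 × 0.43 = 0.336446
P(Rotor brake down) [AND] = 0.336446 × 0.36 × 0.31 = 0.037547
P(Pitch system inoperative) [OR] = 1 − (1−0.22) × (1−0.02) × (1−0.037547) = 0.264301
P(Converter path fails) [AND] = 0.21 × 0.10 = 0.021000
P(Yaw brake unavailable) [OR] = 1 − (1−0.27) × (1−0.25) = 0.452500
P(Emergency stop 2 fails) [OR] = 1 − (1−0.16) × (1−0.452500) = 0.540100
P(Wind turbine shutdown fails) [OR] = 1 − (1−0.264301) × (1−0.021000) × (1−0.540100) = 0.668757
Rounded to 4 decimal places: P(Wind turbine shutdown fails) ≈ 0.6688.

0.6688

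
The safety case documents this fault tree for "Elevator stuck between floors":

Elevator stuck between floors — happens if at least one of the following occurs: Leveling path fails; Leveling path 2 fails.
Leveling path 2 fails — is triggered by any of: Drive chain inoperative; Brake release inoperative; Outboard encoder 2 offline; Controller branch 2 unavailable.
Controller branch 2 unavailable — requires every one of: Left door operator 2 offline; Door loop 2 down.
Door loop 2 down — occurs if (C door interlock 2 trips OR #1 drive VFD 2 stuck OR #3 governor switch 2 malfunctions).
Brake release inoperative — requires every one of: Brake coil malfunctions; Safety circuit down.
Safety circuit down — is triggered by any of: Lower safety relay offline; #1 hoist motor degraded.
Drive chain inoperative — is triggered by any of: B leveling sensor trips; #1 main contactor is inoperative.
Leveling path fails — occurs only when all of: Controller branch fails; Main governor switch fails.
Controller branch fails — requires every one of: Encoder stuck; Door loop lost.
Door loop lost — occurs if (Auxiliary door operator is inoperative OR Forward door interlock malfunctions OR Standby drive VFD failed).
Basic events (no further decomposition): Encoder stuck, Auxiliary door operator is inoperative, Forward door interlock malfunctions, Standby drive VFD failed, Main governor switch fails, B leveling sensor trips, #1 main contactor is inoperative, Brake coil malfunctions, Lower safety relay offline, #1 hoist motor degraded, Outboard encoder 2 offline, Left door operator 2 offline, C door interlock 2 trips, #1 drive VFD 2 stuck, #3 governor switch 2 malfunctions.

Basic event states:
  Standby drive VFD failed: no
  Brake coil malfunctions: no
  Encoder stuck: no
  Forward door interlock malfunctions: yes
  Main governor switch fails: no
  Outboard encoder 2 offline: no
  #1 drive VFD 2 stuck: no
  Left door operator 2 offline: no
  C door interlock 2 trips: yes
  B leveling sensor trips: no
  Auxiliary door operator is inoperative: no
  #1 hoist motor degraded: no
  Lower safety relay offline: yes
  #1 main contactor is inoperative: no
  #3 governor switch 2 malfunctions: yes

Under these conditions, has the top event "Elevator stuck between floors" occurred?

No

Door loop lost [OR]: Auxiliary door operator is inoperative=not, Forward door interlock malfunctions=occurs, Standby drive VFD failed=not → at least one input occurs → occurs.
Controller branch fails [AND]: Encoder stuck=not, Door loop lost=occurs → not all inputs occur → does not occur.
Leveling path fails [AND]: Controller branch fails=not, Main governor switch fails=not → not all inputs occur → does not occur.
Drive chain inoperative [OR]: B leveling sensor trips=not, #1 main contactor is inoperative=not → no input occurs → does not occur.
Safety circuit down [OR]: Lower safety relay offline=occurs, #1 hoist motor degraded=not → at least one input occurs → occurs.
Brake release inoperative [AND]: Brake coil malfunctions=not, Safety circuit down=occurs → not all inputs occur → does not occur.
Door loop 2 down [OR]: C door interlock 2 trips=occurs, #1 drive VFD 2 stuck=not, #3 governor switch 2 malfunctions=occurs → at least one input occurs → occurs.
Controller branch 2 unavailable [AND]: Left door operator 2 offline=not, Door loop 2 down=occurs → not all inputs occur → does not occur.
Leveling path 2 fails [OR]: Drive chain inoperative=not, Brake release inoperative=not, Outboard encoder 2 offline=not, Controller branch 2 unavailable=not → no input occurs → does not occur.
Elevator stuck between floors [OR]: Leveling path fails=not, Leveling path 2 fails=not → no input occurs → does not occur.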